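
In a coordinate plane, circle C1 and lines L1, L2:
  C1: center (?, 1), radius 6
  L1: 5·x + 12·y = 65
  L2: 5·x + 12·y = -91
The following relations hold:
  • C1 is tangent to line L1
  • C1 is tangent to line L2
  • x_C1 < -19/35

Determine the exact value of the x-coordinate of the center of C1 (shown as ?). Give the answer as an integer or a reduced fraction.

1. [C1‖L1]  x_C1² − (106/5)x_C1 − 131 = 0  ⇒  x_C1 = -5 or 131/5
2. [C1‖L2]  x_C1² + (206/5)x_C1 + 181 = 0  ⇒  x_C1 = -181/5 or -5

-5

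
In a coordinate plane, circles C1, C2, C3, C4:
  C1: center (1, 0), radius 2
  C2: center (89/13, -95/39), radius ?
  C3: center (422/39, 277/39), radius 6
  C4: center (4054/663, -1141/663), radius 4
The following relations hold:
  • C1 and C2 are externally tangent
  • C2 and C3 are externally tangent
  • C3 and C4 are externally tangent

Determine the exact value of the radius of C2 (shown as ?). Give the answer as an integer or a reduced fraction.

13/3

1. [ext C1·C2]  r_C2² + 4r_C2 − 325/9 = 0  ⇒  r_C2 = 13/3 (r>0 drops 1)
2. [ext C2·C3]  r_C2² + 12r_C2 − 637/9 = 0  ⇒  r_C2 = 13/3 (r>0 drops 1)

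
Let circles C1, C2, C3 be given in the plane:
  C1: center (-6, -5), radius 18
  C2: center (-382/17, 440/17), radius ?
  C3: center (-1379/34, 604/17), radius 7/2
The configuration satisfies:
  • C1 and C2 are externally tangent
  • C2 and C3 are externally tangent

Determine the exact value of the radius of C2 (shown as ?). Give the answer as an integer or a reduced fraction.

17

1. [ext C1·C2]  r_C2² + 36r_C2 − 901 = 0  ⇒  r_C2 = 17 (r>0 drops 1)
2. [ext C2·C3]  r_C2² + 7r_C2 − 408 = 0  ⇒  r_C2 = 17 (r>0 drops 1)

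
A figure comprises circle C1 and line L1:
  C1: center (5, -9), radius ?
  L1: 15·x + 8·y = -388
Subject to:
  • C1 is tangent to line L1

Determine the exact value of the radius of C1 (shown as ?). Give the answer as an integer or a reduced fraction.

1. [C1‖L1]  r_C1² − 529 = 0  ⇒  r_C1 = 23 (r>0 drops 1)

23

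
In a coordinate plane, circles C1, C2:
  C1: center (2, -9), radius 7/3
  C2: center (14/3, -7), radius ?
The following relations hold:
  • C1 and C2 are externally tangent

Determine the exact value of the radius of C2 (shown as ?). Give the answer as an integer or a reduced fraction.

1. [ext C1·C2]  r_C2² + (14/3)r_C2 − 17/3 = 0  ⇒  r_C2 = 1 (r>0 drops 1)

1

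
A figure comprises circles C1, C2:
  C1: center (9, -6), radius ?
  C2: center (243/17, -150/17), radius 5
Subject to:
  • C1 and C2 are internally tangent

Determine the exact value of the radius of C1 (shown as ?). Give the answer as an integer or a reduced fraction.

1. [int C1,C2]  r_C1² − 10r_C1 − 11 = 0  ⇒  r_C1 = 11 (r>0 drops 1)

11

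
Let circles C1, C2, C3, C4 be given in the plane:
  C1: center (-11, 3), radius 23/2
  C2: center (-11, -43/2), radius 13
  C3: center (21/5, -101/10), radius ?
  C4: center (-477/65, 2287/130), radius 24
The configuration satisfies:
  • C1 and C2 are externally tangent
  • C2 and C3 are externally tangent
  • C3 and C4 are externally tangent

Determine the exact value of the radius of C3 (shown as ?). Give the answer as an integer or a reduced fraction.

1. [ext C2·C3]  r_C3² + 26r_C3 − 192 = 0  ⇒  r_C3 = 6 (r>0 drops 1)
2. [ext C3·C4]  r_C3² + 48r_C3 − 324 = 0  ⇒  r_C3 = 6 (r>0 drops 1)

6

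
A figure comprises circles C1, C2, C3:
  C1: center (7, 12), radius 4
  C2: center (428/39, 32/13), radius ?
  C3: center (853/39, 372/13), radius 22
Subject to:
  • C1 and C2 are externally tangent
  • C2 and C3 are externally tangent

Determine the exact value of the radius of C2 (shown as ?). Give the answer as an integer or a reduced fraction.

1. [ext C1·C2]  r_C2² + 8r_C2 − 817/9 = 0  ⇒  r_C2 = 19/3 (r>0 drops 1)
2. [ext C2·C3]  r_C2² + 44r_C2 − 2869/9 = 0  ⇒  r_C2 = 19/3 (r>0 drops 1)

19/3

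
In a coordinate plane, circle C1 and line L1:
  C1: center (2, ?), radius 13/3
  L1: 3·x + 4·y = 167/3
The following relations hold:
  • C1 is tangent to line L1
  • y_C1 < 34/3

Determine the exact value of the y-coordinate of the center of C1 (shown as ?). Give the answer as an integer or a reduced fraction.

7

1. [C1‖L1]  y_C1² − (149/6)y_C1 + 749/6 = 0  ⇒  y_C1 = 7 or 107/6
2. given y_C1 < 34/3: keep 7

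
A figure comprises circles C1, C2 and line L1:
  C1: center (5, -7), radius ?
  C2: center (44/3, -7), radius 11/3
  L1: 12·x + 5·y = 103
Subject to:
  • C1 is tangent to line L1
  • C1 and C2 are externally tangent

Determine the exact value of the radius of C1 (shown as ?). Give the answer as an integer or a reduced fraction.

1. [C1‖L1]  r_C1² − 36 = 0  ⇒  r_C1 = 6 (r>0 drops 1)
2. [ext C1·C2]  r_C1² + (22/3)r_C1 − 80 = 0  ⇒  r_C1 = 6 (r>0 drops 1)

6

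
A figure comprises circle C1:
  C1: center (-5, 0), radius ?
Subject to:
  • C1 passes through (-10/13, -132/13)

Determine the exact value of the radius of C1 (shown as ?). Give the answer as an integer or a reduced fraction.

11

1. [C1∋P]  r_C1² − 121 = 0  ⇒  r_C1 = 11 (r>0 drops 1)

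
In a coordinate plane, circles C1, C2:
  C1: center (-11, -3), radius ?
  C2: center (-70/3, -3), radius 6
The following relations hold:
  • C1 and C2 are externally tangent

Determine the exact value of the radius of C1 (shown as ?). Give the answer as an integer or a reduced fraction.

1. [ext C1·C2]  r_C1² + 12r_C1 − 1045/9 = 0  ⇒  r_C1 = 19/3 (r>0 drops 1)

19/3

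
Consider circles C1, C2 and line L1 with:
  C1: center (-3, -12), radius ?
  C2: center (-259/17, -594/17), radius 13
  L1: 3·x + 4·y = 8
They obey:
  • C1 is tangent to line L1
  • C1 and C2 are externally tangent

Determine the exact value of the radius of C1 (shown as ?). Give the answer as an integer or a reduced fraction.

1. [C1‖L1]  r_C1² − 169 = 0  ⇒  r_C1 = 13 (r>0 drops 1)
2. [ext C1·C2]  r_C1² + 26r_C1 − 507 = 0  ⇒  r_C1 = 13 (r>0 drops 1)

13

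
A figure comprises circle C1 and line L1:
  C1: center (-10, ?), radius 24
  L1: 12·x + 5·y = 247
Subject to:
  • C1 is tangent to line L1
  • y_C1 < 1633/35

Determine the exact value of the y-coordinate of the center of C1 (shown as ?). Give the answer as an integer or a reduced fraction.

11

1. [C1‖L1]  y_C1² − (734/5)y_C1 + 7469/5 = 0  ⇒  y_C1 = 11 or 679/5
2. given y_C1 < 1633/35: keep 11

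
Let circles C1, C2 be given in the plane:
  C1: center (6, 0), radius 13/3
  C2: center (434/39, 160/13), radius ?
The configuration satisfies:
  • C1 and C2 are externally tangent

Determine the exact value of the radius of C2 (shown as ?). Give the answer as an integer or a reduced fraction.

9

1. [ext C1·C2]  r_C2² + (26/3)r_C2 − 159 = 0  ⇒  r_C2 = 9 (r>0 drops 1)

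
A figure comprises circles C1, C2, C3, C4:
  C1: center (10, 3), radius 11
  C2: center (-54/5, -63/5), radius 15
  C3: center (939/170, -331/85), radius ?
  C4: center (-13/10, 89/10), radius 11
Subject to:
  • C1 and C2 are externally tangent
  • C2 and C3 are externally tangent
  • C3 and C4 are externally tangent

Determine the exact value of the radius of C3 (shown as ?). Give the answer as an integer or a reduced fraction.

1. [ext C2·C3]  r_C3² + 30r_C3 − 469/4 = 0  ⇒  r_C3 = 7/2 (r>0 drops 1)
2. [ext C3·C4]  r_C3² + 22r_C3 − 357/4 = 0  ⇒  r_C3 = 7/2 (r>0 drops 1)

7/2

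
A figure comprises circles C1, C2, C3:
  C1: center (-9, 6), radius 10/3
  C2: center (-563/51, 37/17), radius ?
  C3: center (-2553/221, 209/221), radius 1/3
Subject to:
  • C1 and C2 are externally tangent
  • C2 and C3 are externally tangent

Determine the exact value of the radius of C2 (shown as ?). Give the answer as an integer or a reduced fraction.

1

1. [ext C1·C2]  r_C2² + (20/3)r_C2 − 23/3 = 0  ⇒  r_C2 = 1 (r>0 drops 1)
2. [ext C2·C3]  r_C2² + (2/3)r_C2 − 5/3 = 0  ⇒  r_C2 = 1 (r>0 drops 1)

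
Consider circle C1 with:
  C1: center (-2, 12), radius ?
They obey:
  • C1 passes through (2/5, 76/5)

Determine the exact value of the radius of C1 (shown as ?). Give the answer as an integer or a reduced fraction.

1. [C1∋P]  r_C1² − 16 = 0  ⇒  r_C1 = 4 (r>0 drops 1)

4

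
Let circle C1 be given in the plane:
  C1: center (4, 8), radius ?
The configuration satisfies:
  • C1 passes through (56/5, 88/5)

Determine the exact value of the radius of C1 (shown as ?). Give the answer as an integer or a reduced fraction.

1. [C1∋P]  r_C1² − 144 = 0  ⇒  r_C1 = 12 (r>0 drops 1)

12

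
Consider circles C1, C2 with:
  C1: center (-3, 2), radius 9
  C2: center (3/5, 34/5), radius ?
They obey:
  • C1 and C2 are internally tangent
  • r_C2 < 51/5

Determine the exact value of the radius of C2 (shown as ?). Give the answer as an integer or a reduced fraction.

1. [int C1,C2]  r_C2² − 18r_C2 + 45 = 0  ⇒  r_C2 = 3 or 15
2. given r_C2 < 51/5: keep 3

3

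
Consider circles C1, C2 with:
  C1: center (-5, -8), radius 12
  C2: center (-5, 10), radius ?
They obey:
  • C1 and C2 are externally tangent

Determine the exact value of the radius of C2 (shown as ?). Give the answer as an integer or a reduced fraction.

1. [ext C1·C2]  r_C2² + 24r_C2 − 180 = 0  ⇒  r_C2 = 6 (r>0 drops 1)

6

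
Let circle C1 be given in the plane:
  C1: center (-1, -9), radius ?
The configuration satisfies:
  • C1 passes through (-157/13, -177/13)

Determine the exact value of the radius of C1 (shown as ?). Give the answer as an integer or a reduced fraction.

12

1. [C1∋P]  r_C1² − 144 = 0  ⇒  r_C1 = 12 (r>0 drops 1)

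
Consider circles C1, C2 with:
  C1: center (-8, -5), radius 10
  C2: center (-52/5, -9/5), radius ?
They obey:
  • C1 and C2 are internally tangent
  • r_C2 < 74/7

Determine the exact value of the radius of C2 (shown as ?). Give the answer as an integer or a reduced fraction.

6

1. [int C1,C2]  r_C2² − 20r_C2 + 84 = 0  ⇒  r_C2 = 6 or 14
2. given r_C2 < 74/7: keep 6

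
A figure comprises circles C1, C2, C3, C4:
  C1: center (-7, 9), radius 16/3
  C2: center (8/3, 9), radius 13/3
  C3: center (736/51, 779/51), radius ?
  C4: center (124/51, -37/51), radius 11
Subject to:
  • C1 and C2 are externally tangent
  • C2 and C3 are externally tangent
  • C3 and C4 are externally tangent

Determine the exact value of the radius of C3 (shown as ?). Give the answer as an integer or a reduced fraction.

9

1. [ext C2·C3]  r_C3² + (26/3)r_C3 − 159 = 0  ⇒  r_C3 = 9 (r>0 drops 1)
2. [ext C3·C4]  r_C3² + 22r_C3 − 279 = 0  ⇒  r_C3 = 9 (r>0 drops 1)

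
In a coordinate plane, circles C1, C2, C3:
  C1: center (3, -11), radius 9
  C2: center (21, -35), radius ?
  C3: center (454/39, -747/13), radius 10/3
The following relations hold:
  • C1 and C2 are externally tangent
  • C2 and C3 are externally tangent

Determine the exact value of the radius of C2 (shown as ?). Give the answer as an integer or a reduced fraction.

21

1. [ext C1·C2]  r_C2² + 18r_C2 − 819 = 0  ⇒  r_C2 = 21 (r>0 drops 1)
2. [ext C2·C3]  r_C2² + (20/3)r_C2 − 581 = 0  ⇒  r_C2 = 21 (r>0 drops 1)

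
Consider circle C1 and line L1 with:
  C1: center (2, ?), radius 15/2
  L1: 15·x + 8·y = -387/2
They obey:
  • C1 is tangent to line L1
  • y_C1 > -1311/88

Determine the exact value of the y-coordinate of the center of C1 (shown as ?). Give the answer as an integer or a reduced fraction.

-12

1. [C1‖L1]  y_C1² + (447/8)y_C1 + 1053/2 = 0  ⇒  y_C1 = -351/8 or -12
2. given y_C1 > -1311/88: keep -12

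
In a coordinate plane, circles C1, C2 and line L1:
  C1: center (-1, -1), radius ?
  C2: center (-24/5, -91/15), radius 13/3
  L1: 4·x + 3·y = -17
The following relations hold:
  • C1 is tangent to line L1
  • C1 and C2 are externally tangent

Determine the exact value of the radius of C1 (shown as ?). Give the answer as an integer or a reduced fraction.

1. [C1‖L1]  r_C1² − 4 = 0  ⇒  r_C1 = 2 (r>0 drops 1)
2. [ext C1·C2]  r_C1² + (26/3)r_C1 − 64/3 = 0  ⇒  r_C1 = 2 (r>0 drops 1)

2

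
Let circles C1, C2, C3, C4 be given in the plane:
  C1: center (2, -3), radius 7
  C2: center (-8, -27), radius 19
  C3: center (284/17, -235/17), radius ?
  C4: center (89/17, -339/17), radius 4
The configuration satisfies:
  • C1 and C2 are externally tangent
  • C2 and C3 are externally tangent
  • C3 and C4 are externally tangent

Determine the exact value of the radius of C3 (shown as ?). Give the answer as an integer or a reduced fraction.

9

1. [ext C2·C3]  r_C3² + 38r_C3 − 423 = 0  ⇒  r_C3 = 9 (r>0 drops 1)
2. [ext C3·C4]  r_C3² + 8r_C3 − 153 = 0  ⇒  r_C3 = 9 (r>0 drops 1)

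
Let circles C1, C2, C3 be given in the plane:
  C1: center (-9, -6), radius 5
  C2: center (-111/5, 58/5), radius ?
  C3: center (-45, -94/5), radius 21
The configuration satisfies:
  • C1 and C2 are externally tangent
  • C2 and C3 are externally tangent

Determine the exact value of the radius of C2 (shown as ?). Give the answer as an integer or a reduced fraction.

1. [ext C1·C2]  r_C2² + 10r_C2 − 459 = 0  ⇒  r_C2 = 17 (r>0 drops 1)
2. [ext C2·C3]  r_C2² + 42r_C2 − 1003 = 0  ⇒  r_C2 = 17 (r>0 drops 1)

17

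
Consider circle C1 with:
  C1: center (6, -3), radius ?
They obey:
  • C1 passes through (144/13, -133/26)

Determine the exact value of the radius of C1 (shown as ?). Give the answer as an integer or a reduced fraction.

11/2

1. [C1∋P]  r_C1² − 121/4 = 0  ⇒  r_C1 = 11/2 (r>0 drops 1)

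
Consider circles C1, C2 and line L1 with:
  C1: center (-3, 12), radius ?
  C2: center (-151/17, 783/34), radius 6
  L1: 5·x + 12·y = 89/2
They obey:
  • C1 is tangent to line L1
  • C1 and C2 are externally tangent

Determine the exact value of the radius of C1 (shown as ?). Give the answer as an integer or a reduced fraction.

1. [C1‖L1]  r_C1² − 169/4 = 0  ⇒  r_C1 = 13/2 (r>0 drops 1)
2. [ext C1·C2]  r_C1² + 12r_C1 − 481/4 = 0  ⇒  r_C1 = 13/2 (r>0 drops 1)

13/2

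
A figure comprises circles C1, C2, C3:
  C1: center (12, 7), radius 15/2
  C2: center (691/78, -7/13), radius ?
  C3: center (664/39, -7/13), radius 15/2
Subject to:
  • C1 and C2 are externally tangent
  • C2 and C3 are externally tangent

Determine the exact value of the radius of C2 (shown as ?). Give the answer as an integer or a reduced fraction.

2/3

1. [ext C1·C2]  r_C2² + 15r_C2 − 94/9 = 0  ⇒  r_C2 = 2/3 (r>0 drops 1)
2. [ext C2·C3]  r_C2² + 15r_C2 − 94/9 = 0  ⇒  r_C2 = 2/3 (r>0 drops 1)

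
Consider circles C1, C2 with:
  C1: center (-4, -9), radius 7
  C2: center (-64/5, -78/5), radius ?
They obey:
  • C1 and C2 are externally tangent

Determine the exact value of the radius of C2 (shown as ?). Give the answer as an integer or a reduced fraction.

4

1. [ext C1·C2]  r_C2² + 14r_C2 − 72 = 0  ⇒  r_C2 = 4 (r>0 drops 1)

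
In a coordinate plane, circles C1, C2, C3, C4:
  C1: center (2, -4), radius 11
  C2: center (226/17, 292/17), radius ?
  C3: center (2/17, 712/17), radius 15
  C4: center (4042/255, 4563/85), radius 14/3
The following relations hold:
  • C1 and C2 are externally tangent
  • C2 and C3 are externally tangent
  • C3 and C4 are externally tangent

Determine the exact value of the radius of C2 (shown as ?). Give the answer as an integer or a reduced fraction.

1. [ext C1·C2]  r_C2² + 22r_C2 − 455 = 0  ⇒  r_C2 = 13 (r>0 drops 1)
2. [ext C2·C3]  r_C2² + 30r_C2 − 559 = 0  ⇒  r_C2 = 13 (r>0 drops 1)

13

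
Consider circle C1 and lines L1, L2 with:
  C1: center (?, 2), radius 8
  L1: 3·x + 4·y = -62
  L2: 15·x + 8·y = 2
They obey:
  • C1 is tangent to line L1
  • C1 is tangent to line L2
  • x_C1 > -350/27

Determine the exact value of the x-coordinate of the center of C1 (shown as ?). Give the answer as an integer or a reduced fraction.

1. [C1‖L1]  x_C1² + (140/3)x_C1 + 1100/3 = 0  ⇒  x_C1 = -110/3 or -10
2. [C1‖L2]  x_C1² + (28/15)x_C1 − 244/3 = 0  ⇒  x_C1 = -10 or 122/15

-10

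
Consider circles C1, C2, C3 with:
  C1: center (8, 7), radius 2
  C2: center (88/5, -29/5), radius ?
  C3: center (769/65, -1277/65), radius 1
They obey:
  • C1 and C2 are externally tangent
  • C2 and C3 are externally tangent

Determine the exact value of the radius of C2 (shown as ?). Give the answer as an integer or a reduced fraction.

1. [ext C1·C2]  r_C2² + 4r_C2 − 252 = 0  ⇒  r_C2 = 14 (r>0 drops 1)
2. [ext C2·C3]  r_C2² + 2r_C2 − 224 = 0  ⇒  r_C2 = 14 (r>0 drops 1)

14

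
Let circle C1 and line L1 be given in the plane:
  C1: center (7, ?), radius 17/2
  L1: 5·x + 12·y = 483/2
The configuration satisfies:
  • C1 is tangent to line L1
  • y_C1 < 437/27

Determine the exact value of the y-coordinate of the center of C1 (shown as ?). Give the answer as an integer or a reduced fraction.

1. [C1‖L1]  y_C1² − (413/12)y_C1 + 634/3 = 0  ⇒  y_C1 = 8 or 317/12
2. given y_C1 < 437/27: keep 8

8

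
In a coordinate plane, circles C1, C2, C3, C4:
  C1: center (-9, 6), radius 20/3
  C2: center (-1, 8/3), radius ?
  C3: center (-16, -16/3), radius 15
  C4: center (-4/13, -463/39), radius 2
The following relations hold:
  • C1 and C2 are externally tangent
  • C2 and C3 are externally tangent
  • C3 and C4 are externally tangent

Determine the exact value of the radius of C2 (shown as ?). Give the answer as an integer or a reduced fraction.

1. [ext C1·C2]  r_C2² + (40/3)r_C2 − 92/3 = 0  ⇒  r_C2 = 2 (r>0 drops 1)
2. [ext C2·C3]  r_C2² + 30r_C2 − 64 = 0  ⇒  r_C2 = 2 (r>0 drops 1)

2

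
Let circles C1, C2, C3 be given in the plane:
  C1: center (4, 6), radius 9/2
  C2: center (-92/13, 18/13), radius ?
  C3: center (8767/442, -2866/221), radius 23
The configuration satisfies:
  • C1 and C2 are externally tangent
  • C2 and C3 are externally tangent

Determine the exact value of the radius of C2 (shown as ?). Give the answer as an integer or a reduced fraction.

15/2

1. [ext C1·C2]  r_C2² + 9r_C2 − 495/4 = 0  ⇒  r_C2 = 15/2 (r>0 drops 1)
2. [ext C2·C3]  r_C2² + 46r_C2 − 1605/4 = 0  ⇒  r_C2 = 15/2 (r>0 drops 1)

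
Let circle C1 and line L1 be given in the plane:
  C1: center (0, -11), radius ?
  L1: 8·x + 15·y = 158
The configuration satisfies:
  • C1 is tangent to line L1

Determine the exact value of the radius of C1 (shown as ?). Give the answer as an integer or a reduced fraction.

1. [C1‖L1]  r_C1² − 361 = 0  ⇒  r_C1 = 19 (r>0 drops 1)

19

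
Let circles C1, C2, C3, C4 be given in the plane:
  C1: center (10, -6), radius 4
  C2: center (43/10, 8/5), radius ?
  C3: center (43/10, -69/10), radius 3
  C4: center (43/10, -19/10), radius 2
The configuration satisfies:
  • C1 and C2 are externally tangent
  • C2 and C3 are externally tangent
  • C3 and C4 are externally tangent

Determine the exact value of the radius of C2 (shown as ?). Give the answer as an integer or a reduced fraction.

11/2

1. [ext C1·C2]  r_C2² + 8r_C2 − 297/4 = 0  ⇒  r_C2 = 11/2 (r>0 drops 1)
2. [ext C2·C3]  r_C2² + 6r_C2 − 253/4 = 0  ⇒  r_C2 = 11/2 (r>0 drops 1)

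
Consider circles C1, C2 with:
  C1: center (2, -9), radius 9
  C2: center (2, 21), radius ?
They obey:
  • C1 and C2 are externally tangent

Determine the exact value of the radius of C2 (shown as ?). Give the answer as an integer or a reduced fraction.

1. [ext C1·C2]  r_C2² + 18r_C2 − 819 = 0  ⇒  r_C2 = 21 (r>0 drops 1)

21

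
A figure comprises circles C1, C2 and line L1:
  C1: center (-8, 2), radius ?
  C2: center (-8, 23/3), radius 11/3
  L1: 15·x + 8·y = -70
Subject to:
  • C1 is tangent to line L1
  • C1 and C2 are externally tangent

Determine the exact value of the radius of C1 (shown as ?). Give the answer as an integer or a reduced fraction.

1. [C1‖L1]  r_C1² − 4 = 0  ⇒  r_C1 = 2 (r>0 drops 1)
2. [ext C1·C2]  r_C1² + (22/3)r_C1 − 56/3 = 0  ⇒  r_C1 = 2 (r>0 drops 1)

2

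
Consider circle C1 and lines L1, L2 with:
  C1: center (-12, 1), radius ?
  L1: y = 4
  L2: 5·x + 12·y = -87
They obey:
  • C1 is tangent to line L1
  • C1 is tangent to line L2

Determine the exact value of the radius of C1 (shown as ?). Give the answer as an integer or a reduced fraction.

1. [C1‖L1]  r_C1² − 9 = 0  ⇒  r_C1 = 3 (r>0 drops 1)
2. [C1‖L2]  r_C1² − 9 = 0  ⇒  r_C1 = 3 (r>0 drops 1)

3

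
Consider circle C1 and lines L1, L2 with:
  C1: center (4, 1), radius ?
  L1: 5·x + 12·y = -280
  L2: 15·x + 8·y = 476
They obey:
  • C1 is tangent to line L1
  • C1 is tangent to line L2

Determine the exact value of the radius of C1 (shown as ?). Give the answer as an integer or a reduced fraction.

24

1. [C1‖L1]  r_C1² − 576 = 0  ⇒  r_C1 = 24 (r>0 drops 1)
2. [C1‖L2]  r_C1² − 576 = 0  ⇒  r_C1 = 24 (r>0 drops 1)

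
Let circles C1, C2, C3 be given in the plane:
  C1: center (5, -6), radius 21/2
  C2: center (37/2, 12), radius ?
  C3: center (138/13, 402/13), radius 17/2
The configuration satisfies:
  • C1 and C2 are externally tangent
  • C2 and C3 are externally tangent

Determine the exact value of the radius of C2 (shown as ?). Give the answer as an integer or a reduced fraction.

1. [ext C1·C2]  r_C2² + 21r_C2 − 396 = 0  ⇒  r_C2 = 12 (r>0 drops 1)
2. [ext C2·C3]  r_C2² + 17r_C2 − 348 = 0  ⇒  r_C2 = 12 (r>0 drops 1)

12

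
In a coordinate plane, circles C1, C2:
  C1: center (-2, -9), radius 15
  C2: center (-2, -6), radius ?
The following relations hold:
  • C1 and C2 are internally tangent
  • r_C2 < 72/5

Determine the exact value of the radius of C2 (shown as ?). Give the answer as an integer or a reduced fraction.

12

1. [int C1,C2]  r_C2² − 30r_C2 + 216 = 0  ⇒  r_C2 = 12 or 18
2. given r_C2 < 72/5: keep 12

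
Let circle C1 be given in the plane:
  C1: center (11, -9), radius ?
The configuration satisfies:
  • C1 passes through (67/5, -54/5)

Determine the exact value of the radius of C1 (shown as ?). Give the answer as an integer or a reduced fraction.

3

1. [C1∋P]  r_C1² − 9 = 0  ⇒  r_C1 = 3 (r>0 drops 1)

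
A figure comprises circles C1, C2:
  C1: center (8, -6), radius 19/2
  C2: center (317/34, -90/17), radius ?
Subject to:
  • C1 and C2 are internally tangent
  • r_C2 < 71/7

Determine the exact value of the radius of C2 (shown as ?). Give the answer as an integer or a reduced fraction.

1. [int C1,C2]  r_C2² − 19r_C2 + 88 = 0  ⇒  r_C2 = 8 or 11
2. given r_C2 < 71/7: keep 8

8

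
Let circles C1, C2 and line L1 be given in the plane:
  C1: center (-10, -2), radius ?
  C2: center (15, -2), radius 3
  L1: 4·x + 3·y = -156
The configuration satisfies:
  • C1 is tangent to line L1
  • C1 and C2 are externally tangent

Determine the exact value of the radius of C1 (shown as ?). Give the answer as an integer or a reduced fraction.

22

1. [C1‖L1]  r_C1² − 484 = 0  ⇒  r_C1 = 22 (r>0 drops 1)
2. [ext C1·C2]  r_C1² + 6r_C1 − 616 = 0  ⇒  r_C1 = 22 (r>0 drops 1)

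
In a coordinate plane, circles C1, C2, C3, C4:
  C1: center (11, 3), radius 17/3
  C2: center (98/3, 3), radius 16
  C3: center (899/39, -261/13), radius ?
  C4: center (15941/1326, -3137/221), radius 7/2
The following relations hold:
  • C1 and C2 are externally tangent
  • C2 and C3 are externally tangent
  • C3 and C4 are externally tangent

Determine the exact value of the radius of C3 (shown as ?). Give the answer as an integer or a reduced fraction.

9

1. [ext C2·C3]  r_C3² + 32r_C3 − 369 = 0  ⇒  r_C3 = 9 (r>0 drops 1)
2. [ext C3·C4]  r_C3² + 7r_C3 − 144 = 0  ⇒  r_C3 = 9 (r>0 drops 1)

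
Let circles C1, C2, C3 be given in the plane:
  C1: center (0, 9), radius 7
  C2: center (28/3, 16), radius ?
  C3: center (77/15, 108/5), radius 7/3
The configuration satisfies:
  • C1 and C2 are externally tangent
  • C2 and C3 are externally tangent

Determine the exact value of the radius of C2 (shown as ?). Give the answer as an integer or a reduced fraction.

14/3

1. [ext C1·C2]  r_C2² + 14r_C2 − 784/9 = 0  ⇒  r_C2 = 14/3 (r>0 drops 1)
2. [ext C2·C3]  r_C2² + (14/3)r_C2 − 392/9 = 0  ⇒  r_C2 = 14/3 (r>0 drops 1)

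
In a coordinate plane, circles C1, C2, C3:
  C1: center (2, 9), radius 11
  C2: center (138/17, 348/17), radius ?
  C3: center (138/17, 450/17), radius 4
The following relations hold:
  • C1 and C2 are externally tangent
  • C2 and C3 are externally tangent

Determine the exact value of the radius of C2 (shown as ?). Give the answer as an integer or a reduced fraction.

2

1. [ext C1·C2]  r_C2² + 22r_C2 − 48 = 0  ⇒  r_C2 = 2 (r>0 drops 1)
2. [ext C2·C3]  r_C2² + 8r_C2 − 20 = 0  ⇒  r_C2 = 2 (r>0 drops 1)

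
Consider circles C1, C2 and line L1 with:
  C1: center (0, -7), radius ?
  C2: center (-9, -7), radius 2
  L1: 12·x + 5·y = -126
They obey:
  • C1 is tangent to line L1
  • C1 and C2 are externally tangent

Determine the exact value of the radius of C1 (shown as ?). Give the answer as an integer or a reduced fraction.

7

1. [C1‖L1]  r_C1² − 49 = 0  ⇒  r_C1 = 7 (r>0 drops 1)
2. [ext C1·C2]  r_C1² + 4r_C1 − 77 = 0  ⇒  r_C1 = 7 (r>0 drops 1)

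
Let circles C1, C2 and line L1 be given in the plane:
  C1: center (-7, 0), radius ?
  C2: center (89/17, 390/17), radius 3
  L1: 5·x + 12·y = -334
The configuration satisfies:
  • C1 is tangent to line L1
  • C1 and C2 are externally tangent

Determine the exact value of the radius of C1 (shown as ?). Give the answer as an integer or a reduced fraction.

1. [C1‖L1]  r_C1² − 529 = 0  ⇒  r_C1 = 23 (r>0 drops 1)
2. [ext C1·C2]  r_C1² + 6r_C1 − 667 = 0  ⇒  r_C1 = 23 (r>0 drops 1)

23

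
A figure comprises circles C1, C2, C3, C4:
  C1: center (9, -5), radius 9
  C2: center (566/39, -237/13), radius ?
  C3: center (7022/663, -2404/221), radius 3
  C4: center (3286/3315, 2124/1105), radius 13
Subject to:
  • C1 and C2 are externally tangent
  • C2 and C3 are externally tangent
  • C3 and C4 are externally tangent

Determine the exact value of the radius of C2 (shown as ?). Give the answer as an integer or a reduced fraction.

1. [ext C1·C2]  r_C2² + 18r_C2 − 1120/9 = 0  ⇒  r_C2 = 16/3 (r>0 drops 1)
2. [ext C2·C3]  r_C2² + 6r_C2 − 544/9 = 0  ⇒  r_C2 = 16/3 (r>0 drops 1)

16/3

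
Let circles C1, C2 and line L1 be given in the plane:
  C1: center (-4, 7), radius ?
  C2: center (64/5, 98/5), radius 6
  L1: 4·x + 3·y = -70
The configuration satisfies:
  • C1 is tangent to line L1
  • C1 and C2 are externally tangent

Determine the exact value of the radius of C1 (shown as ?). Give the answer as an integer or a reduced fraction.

1. [C1‖L1]  r_C1² − 225 = 0  ⇒  r_C1 = 15 (r>0 drops 1)
2. [ext C1·C2]  r_C1² + 12r_C1 − 405 = 0  ⇒  r_C1 = 15 (r>0 drops 1)

15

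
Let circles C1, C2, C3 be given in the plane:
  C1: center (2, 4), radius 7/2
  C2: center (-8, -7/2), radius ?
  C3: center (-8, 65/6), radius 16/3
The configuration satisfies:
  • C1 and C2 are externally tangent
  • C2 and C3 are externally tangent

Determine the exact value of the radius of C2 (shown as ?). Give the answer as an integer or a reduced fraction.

1. [ext C1·C2]  r_C2² + 7r_C2 − 144 = 0  ⇒  r_C2 = 9 (r>0 drops 1)
2. [ext C2·C3]  r_C2² + (32/3)r_C2 − 177 = 0  ⇒  r_C2 = 9 (r>0 drops 1)

9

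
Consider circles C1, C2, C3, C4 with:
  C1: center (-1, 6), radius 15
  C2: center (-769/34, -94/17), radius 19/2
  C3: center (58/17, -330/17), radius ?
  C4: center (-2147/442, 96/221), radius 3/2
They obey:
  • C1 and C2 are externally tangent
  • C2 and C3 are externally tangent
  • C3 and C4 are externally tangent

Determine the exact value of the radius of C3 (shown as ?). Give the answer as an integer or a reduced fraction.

1. [ext C2·C3]  r_C3² + 19r_C3 − 780 = 0  ⇒  r_C3 = 20 (r>0 drops 1)
2. [ext C3·C4]  r_C3² + 3r_C3 − 460 = 0  ⇒  r_C3 = 20 (r>0 drops 1)

20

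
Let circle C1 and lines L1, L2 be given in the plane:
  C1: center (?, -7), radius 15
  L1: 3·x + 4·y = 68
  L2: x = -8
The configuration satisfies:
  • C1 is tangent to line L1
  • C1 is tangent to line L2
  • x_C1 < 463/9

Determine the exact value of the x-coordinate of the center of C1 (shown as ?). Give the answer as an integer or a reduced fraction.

7

1. [C1‖L1]  x_C1² − 64x_C1 + 399 = 0  ⇒  x_C1 = 7 or 57
2. [C1‖L2]  x_C1² + 16x_C1 − 161 = 0  ⇒  x_C1 = -23 or 7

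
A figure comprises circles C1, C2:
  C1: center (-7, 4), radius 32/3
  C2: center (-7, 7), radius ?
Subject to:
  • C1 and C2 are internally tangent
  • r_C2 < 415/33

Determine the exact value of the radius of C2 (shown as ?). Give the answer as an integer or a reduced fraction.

23/3

1. [int C1,C2]  r_C2² − (64/3)r_C2 + 943/9 = 0  ⇒  r_C2 = 23/3 or 41/3
2. given r_C2 < 415/33: keep 23/3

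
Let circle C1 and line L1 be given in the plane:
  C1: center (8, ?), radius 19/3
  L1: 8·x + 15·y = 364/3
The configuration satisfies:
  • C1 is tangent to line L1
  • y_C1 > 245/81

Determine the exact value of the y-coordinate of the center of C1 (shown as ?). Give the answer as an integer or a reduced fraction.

1. [C1‖L1]  y_C1² − (344/45)y_C1 − 1661/45 = 0  ⇒  y_C1 = -151/45 or 11
2. given y_C1 > 245/81: keep 11

11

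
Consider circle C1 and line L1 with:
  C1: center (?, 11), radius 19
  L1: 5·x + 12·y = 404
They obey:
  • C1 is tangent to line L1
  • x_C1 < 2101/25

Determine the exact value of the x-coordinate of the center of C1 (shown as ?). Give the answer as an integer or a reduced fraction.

1. [C1‖L1]  x_C1² − (544/5)x_C1 + 519 = 0  ⇒  x_C1 = 5 or 519/5
2. given x_C1 < 2101/25: keep 5

5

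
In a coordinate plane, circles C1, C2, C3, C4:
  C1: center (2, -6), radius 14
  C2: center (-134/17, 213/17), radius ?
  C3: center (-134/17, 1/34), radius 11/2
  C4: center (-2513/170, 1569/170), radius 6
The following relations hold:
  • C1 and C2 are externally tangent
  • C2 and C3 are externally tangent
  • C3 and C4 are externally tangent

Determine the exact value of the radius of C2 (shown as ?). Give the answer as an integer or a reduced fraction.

7

1. [ext C1·C2]  r_C2² + 28r_C2 − 245 = 0  ⇒  r_C2 = 7 (r>0 drops 1)
2. [ext C2·C3]  r_C2² + 11r_C2 − 126 = 0  ⇒  r_C2 = 7 (r>0 drops 1)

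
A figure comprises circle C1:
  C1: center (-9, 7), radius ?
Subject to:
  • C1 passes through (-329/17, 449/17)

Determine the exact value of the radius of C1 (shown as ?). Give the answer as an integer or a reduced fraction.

22

1. [C1∋P]  r_C1² − 484 = 0  ⇒  r_C1 = 22 (r>0 drops 1)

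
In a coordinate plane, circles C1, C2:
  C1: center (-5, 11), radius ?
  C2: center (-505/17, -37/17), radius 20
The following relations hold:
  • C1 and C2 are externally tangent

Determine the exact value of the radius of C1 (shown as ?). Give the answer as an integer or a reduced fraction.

1. [ext C1·C2]  r_C1² + 40r_C1 − 384 = 0  ⇒  r_C1 = 8 (r>0 drops 1)

8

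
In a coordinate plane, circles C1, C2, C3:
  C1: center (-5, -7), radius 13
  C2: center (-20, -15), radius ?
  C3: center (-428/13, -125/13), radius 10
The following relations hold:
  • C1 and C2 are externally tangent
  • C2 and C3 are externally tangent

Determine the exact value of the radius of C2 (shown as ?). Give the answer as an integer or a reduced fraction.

4

1. [ext C1·C2]  r_C2² + 26r_C2 − 120 = 0  ⇒  r_C2 = 4 (r>0 drops 1)
2. [ext C2·C3]  r_C2² + 20r_C2 − 96 = 0  ⇒  r_C2 = 4 (r>0 drops 1)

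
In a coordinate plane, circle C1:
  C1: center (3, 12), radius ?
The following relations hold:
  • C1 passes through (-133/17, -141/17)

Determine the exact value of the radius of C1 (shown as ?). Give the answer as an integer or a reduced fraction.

23

1. [C1∋P]  r_C1² − 529 = 0  ⇒  r_C1 = 23 (r>0 drops 1)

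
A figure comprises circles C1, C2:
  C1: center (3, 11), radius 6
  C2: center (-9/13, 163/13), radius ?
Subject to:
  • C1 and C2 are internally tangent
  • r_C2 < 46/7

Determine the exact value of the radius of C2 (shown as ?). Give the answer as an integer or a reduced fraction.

2

1. [int C1,C2]  r_C2² − 12r_C2 + 20 = 0  ⇒  r_C2 = 2 or 10
2. given r_C2 < 46/7: keep 2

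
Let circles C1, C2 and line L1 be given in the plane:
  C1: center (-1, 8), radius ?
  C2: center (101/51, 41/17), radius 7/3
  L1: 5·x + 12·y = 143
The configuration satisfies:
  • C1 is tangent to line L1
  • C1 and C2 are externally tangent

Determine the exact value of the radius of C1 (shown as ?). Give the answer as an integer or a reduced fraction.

1. [C1‖L1]  r_C1² − 16 = 0  ⇒  r_C1 = 4 (r>0 drops 1)
2. [ext C1·C2]  r_C1² + (14/3)r_C1 − 104/3 = 0  ⇒  r_C1 = 4 (r>0 drops 1)

4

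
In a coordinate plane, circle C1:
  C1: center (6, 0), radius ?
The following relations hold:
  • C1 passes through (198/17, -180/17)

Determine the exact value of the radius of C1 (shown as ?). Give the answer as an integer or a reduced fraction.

12

1. [C1∋P]  r_C1² − 144 = 0  ⇒  r_C1 = 12 (r>0 drops 1)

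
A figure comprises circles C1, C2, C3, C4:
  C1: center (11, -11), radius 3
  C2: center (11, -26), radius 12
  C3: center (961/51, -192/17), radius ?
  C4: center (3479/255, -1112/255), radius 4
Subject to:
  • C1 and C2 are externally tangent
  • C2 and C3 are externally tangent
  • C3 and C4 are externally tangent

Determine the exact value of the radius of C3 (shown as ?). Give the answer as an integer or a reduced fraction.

1. [ext C2·C3]  r_C3² + 24r_C3 − 1204/9 = 0  ⇒  r_C3 = 14/3 (r>0 drops 1)
2. [ext C3·C4]  r_C3² + 8r_C3 − 532/9 = 0  ⇒  r_C3 = 14/3 (r>0 drops 1)

14/3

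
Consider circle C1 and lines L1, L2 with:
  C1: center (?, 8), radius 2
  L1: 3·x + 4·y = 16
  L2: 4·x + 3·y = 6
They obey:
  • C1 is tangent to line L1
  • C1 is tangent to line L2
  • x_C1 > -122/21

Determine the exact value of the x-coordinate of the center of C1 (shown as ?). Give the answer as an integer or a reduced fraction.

1. [C1‖L1]  x_C1² + (32/3)x_C1 + 52/3 = 0  ⇒  x_C1 = -26/3 or -2
2. [C1‖L2]  x_C1² + 9x_C1 + 14 = 0  ⇒  x_C1 = -7 or -2

-2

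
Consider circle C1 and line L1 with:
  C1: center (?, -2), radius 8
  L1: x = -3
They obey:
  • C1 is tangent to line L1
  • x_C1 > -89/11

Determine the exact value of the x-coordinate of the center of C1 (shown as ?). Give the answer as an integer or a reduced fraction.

5

1. [C1‖L1]  x_C1² + 6x_C1 − 55 = 0  ⇒  x_C1 = -11 or 5
2. given x_C1 > -89/11: keep 5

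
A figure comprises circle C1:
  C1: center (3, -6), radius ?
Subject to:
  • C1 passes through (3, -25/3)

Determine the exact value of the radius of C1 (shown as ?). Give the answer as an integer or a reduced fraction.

7/3

1. [C1∋P]  r_C1² − 49/9 = 0  ⇒  r_C1 = 7/3 (r>0 drops 1)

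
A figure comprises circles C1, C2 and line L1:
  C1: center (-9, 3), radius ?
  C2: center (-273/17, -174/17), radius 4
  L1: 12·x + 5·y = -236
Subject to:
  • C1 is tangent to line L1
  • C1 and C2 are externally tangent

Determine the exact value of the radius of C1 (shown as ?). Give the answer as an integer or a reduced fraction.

1. [C1‖L1]  r_C1² − 121 = 0  ⇒  r_C1 = 11 (r>0 drops 1)
2. [ext C1·C2]  r_C1² + 8r_C1 − 209 = 0  ⇒  r_C1 = 11 (r>0 drops 1)

11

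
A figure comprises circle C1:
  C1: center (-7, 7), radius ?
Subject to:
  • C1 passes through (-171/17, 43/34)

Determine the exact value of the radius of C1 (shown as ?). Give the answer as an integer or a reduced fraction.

1. [C1∋P]  r_C1² − 169/4 = 0  ⇒  r_C1 = 13/2 (r>0 drops 1)

13/2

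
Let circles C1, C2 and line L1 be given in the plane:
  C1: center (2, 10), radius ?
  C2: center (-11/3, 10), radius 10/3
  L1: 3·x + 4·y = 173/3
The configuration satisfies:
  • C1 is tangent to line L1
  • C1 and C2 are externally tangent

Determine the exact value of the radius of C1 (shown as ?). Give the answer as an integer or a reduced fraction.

7/3

1. [C1‖L1]  r_C1² − 49/9 = 0  ⇒  r_C1 = 7/3 (r>0 drops 1)
2. [ext C1·C2]  r_C1² + (20/3)r_C1 − 21 = 0  ⇒  r_C1 = 7/3 (r>0 drops 1)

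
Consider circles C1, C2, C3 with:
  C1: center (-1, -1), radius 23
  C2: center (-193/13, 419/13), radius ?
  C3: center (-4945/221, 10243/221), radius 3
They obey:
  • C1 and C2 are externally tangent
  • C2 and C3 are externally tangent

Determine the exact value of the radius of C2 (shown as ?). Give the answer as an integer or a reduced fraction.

1. [ext C1·C2]  r_C2² + 46r_C2 − 767 = 0  ⇒  r_C2 = 13 (r>0 drops 1)
2. [ext C2·C3]  r_C2² + 6r_C2 − 247 = 0  ⇒  r_C2 = 13 (r>0 drops 1)

13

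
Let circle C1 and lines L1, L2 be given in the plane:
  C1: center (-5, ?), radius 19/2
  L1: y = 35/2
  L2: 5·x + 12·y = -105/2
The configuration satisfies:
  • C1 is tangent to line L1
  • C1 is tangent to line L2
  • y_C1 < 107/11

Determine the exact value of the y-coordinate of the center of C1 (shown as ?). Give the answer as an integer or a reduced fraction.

8

1. [C1‖L1]  y_C1² − 35y_C1 + 216 = 0  ⇒  y_C1 = 8 or 27
2. [C1‖L2]  y_C1² + (55/12)y_C1 − 302/3 = 0  ⇒  y_C1 = -151/12 or 8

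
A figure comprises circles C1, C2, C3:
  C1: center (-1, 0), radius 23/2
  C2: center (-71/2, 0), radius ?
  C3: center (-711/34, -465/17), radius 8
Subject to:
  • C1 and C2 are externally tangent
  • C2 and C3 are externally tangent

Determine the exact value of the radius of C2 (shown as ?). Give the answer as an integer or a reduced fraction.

1. [ext C1·C2]  r_C2² + 23r_C2 − 1058 = 0  ⇒  r_C2 = 23 (r>0 drops 1)
2. [ext C2·C3]  r_C2² + 16r_C2 − 897 = 0  ⇒  r_C2 = 23 (r>0 drops 1)

23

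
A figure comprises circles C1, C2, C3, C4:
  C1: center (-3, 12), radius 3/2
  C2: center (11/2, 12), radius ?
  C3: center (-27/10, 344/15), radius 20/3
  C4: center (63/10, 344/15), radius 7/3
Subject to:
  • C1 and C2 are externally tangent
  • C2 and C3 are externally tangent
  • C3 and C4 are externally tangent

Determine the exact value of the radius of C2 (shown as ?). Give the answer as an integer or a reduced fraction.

7

1. [ext C1·C2]  r_C2² + 3r_C2 − 70 = 0  ⇒  r_C2 = 7 (r>0 drops 1)
2. [ext C2·C3]  r_C2² + (40/3)r_C2 − 427/3 = 0  ⇒  r_C2 = 7 (r>0 drops 1)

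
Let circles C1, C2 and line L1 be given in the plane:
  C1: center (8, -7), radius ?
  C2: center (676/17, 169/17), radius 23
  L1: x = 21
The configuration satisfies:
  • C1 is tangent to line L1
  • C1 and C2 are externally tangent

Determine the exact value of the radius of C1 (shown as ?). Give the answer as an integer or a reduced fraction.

13

1. [C1‖L1]  r_C1² − 169 = 0  ⇒  r_C1 = 13 (r>0 drops 1)
2. [ext C1·C2]  r_C1² + 46r_C1 − 767 = 0  ⇒  r_C1 = 13 (r>0 drops 1)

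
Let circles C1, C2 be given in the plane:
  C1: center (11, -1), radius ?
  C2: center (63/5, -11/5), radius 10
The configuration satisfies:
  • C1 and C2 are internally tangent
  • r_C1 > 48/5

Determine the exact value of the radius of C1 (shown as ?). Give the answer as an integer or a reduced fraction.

12

1. [int C1,C2]  r_C1² − 20r_C1 + 96 = 0  ⇒  r_C1 = 8 or 12
2. given r_C1 > 48/5: keep 12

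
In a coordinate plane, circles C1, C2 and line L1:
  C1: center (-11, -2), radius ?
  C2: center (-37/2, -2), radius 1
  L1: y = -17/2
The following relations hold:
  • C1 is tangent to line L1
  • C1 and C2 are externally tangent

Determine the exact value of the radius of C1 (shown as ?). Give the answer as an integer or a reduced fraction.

1. [C1‖L1]  r_C1² − 169/4 = 0  ⇒  r_C1 = 13/2 (r>0 drops 1)
2. [ext C1·C2]  r_C1² + 2r_C1 − 221/4 = 0  ⇒  r_C1 = 13/2 (r>0 drops 1)

13/2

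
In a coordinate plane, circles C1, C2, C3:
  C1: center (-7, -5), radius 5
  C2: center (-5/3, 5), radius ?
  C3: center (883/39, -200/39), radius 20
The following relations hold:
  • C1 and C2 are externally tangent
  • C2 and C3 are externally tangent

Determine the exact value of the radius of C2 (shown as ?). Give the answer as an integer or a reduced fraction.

1. [ext C1·C2]  r_C2² + 10r_C2 − 931/9 = 0  ⇒  r_C2 = 19/3 (r>0 drops 1)
2. [ext C2·C3]  r_C2² + 40r_C2 − 2641/9 = 0  ⇒  r_C2 = 19/3 (r>0 drops 1)

19/3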